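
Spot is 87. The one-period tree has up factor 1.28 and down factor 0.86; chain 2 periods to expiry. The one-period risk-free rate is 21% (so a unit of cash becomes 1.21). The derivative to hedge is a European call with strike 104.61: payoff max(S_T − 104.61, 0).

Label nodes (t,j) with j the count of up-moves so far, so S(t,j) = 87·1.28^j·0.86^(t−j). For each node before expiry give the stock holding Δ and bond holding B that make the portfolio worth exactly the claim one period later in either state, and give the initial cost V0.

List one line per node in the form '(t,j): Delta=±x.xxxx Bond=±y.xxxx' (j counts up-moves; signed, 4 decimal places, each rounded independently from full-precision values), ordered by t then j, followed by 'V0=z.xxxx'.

Under the risk-neutral measure, an up-move has probability p* = (R−d)/(u−d) = 0.8333 and values discount at R = 1.21.
At expiry t=2: V(2,0)=0.0000, V(2,1)=0.0000, V(2,2)=37.9308
(1,0): S=74.8200. Δ = (V_up−V_dn)/(S_up−S_dn) = (0.0000−0.0000)/(95.7696−64.3452) = 0.0000. V = [p*·0.0000 + (1−p*)·0.0000]/1.21 = 0.0000. B = V − Δ·S = 0.0000.
(1,1): S=111.3600. Δ = (V_up−V_dn)/(S_up−S_dn) = (37.9308−0.0000)/(142.5408−95.7696) = 0.8110. V = [p*·37.9308 + (1−p*)·0.0000]/1.21 = 26.1231. B = V − Δ·S = -64.1883.
(0,0): S=87.0000. Δ = (V_up−V_dn)/(S_up−S_dn) = (26.1231−0.0000)/(111.3600−74.8200) = 0.7149. V = [p*·26.1231 + (1−p*)·0.0000]/1.21 = 17.9911. B = V − Δ·S = -44.2068.
Root portfolio cost Δ·87+B reproduces V0=17.9911.

(0,0): Delta=0.7149 Bond=-44.2068
(1,0): Delta=0.0000 Bond=0.0000
(1,1): Delta=0.8110 Bond=-64.1883
V0=17.9911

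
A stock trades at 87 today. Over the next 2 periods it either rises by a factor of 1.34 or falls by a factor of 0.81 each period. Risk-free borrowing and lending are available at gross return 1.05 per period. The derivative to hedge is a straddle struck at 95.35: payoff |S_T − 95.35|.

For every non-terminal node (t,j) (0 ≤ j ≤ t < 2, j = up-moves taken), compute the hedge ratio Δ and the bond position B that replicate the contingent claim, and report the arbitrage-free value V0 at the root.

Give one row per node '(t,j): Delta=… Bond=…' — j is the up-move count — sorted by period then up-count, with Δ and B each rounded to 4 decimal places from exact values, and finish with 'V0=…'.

Under the risk-neutral measure, an up-move has probability p* = (R−d)/(u−d) = 0.4528 and values discount at R = 1.05.
At expiry t=2: V(2,0)=38.2693, V(2,1)=0.9202, V(2,2)=60.8672
Node (1,0) S=70.4700: V=(p*·0.9202+(1−p*)·38.2693)/1.05=20.3395; Δ=(0.9202−38.2693)/(94.4298−57.0807)=-1.0000; B=V−Δ·S=90.8095
Node (1,1) S=116.5800: V=(p*·60.8672+(1−p*)·0.9202)/1.05=26.7295; Δ=(60.8672−0.9202)/(156.2172−94.4298)=0.9702; B=V−Δ·S=-86.3780
Node (0,0) S=87.0000: V=(p*·26.7295+(1−p*)·20.3395)/1.05=22.1268; Δ=(26.7295−20.3395)/(116.5800−70.4700)=0.1386; B=V−Δ·S=10.0702
Check: Δ(0,0)·S0 + B(0,0) = 22.1268 = V0.

(0,0): Delta=0.1386 Bond=10.0702
(1,0): Delta=-1.0000 Bond=90.8095
(1,1): Delta=0.9702 Bond=-86.3780
V0=22.1268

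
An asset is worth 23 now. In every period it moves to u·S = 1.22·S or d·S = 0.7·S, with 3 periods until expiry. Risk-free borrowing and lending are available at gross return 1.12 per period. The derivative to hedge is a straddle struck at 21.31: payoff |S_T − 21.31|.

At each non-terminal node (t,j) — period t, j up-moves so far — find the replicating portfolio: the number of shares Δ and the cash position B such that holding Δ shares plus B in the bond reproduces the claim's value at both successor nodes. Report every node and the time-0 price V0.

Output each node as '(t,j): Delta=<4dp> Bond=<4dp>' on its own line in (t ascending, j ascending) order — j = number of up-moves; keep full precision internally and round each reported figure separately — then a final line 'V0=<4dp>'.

(0,0): Delta=0.6580 Bond=-6.2017
(1,0): Delta=-0.5429 Bond=12.3887
(1,1): Delta=0.8221 Bond=-11.5494
(2,0): Delta=-1.0000 Bond=19.0268
(2,1): Delta=-0.4805 Bond=12.6488
(2,2): Delta=1.0000 Bond=-19.0268
V0=8.9323

Risk-neutral probability p* = (R−d)/(u−d) = (1.12−0.7)/(1.22−0.7) = 0.8077.
Terminal payoffs: V(3,0)=13.4210, V(3,1)=7.5606, V(3,2)=2.6532, V(3,3)=20.4545
(2,0): S=11.2700. Δ = (V_up−V_dn)/(S_up−S_dn) = (7.5606−13.4210)/(13.7494−7.8890) = -1.0000. V = [p*·7.5606 + (1−p*)·13.4210]/1.12 = 7.7568. B = V − Δ·S = 19.0268.
(2,1): S=19.6420. Δ = (V_up−V_dn)/(S_up−S_dn) = (2.6532−7.5606)/(23.9632−13.7494) = -0.4805. V = [p*·2.6532 + (1−p*)·7.5606]/1.12 = 3.2116. B = V − Δ·S = 12.6488.
(2,2): S=34.2332. Δ = (V_up−V_dn)/(S_up−S_dn) = (20.4545−2.6532)/(41.7645−23.9632) = 1.0000. V = [p*·20.4545 + (1−p*)·2.6532]/1.12 = 15.2064. B = V − Δ·S = -19.0268.
(1,0): S=16.1000. Δ = (V_up−V_dn)/(S_up−S_dn) = (3.2116−7.7568)/(19.6420−11.2700) = -0.5429. V = [p*·3.2116 + (1−p*)·7.7568]/1.12 = 3.6479. B = V − Δ·S = 12.3887.
(1,1): S=28.0600. Δ = (V_up−V_dn)/(S_up−S_dn) = (15.2064−3.2116)/(34.2332−19.6420) = 0.8221. V = [p*·15.2064 + (1−p*)·3.2116]/1.12 = 11.5176. B = V − Δ·S = -11.5494.
(0,0): S=23.0000. Δ = (V_up−V_dn)/(S_up−S_dn) = (11.5176−3.6479)/(28.0600−16.1000) = 0.6580. V = [p*·11.5176 + (1−p*)·3.6479]/1.12 = 8.9323. B = V − Δ·S = -6.2017.
The time-0 hedge costs 8.9323, which is the no-arbitrage price.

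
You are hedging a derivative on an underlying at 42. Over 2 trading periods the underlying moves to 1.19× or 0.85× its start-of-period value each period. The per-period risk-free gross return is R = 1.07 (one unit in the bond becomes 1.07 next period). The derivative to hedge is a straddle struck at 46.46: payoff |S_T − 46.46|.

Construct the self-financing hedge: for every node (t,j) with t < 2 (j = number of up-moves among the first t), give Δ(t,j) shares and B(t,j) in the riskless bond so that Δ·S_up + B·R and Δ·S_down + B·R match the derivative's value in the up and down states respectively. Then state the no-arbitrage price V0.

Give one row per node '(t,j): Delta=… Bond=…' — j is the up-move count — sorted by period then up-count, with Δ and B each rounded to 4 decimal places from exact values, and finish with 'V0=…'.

The replicating-portfolio and risk-neutral prices coincide; use p* = (1.07−0.85)/(1.19−0.85) = 0.6471 for the latter.
At expiry t=2: V(2,0)=16.1150, V(2,1)=3.9770, V(2,2)=13.0162
Node (1,0) S=35.7000: V=(p*·3.9770+(1−p*)·16.1150)/1.07=7.7206; Δ=(3.9770−16.1150)/(42.4830−30.3450)=-1.0000; B=V−Δ·S=43.4206
Node (1,1) S=49.9800: V=(p*·13.0162+(1−p*)·3.9770)/1.07=9.1831; Δ=(13.0162−3.9770)/(59.4762−42.4830)=0.5319; B=V−Δ·S=-17.4028
Node (0,0) S=42.0000: V=(p*·9.1831+(1−p*)·7.7206)/1.07=8.0999; Δ=(9.1831−7.7206)/(49.9800−35.7000)=0.1024; B=V−Δ·S=3.7984
Root portfolio cost Δ·42+B reproduces V0=8.0999.

(0,0): Delta=0.1024 Bond=3.7984
(1,0): Delta=-1.0000 Bond=43.4206
(1,1): Delta=0.5319 Bond=-17.4028
V0=8.0999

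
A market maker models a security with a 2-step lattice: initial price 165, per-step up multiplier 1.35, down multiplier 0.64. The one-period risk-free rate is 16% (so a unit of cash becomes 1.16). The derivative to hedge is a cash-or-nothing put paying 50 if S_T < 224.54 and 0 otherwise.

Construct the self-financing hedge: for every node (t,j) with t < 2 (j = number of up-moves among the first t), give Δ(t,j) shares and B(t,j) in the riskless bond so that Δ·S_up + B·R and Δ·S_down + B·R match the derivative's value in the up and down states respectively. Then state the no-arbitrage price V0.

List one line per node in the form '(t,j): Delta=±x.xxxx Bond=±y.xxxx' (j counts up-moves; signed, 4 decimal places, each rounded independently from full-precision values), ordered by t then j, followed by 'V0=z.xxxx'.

(0,0): Delta=-0.2695 Bond=61.6894
(1,0): Delta=0.0000 Bond=43.1034
(1,1): Delta=-0.3162 Bond=81.9573
V0=17.2265

Risk-neutral probability p* = (R−d)/(u−d) = (1.16−0.64)/(1.35−0.64) = 0.7324.
At expiry t=2: V(2,0)=50.0000, V(2,1)=50.0000, V(2,2)=0.0000
Node (1,0) S=105.6000: V=(p*·50.0000+(1−p*)·50.0000)/1.16=43.1034; Δ=(50.0000−50.0000)/(142.5600−67.5840)=0.0000; B=V−Δ·S=43.1034
Node (1,1) S=222.7500: V=(p*·0.0000+(1−p*)·50.0000)/1.16=11.5347; Δ=(0.0000−50.0000)/(300.7125−142.5600)=-0.3162; B=V−Δ·S=81.9573
Node (0,0) S=165.0000: V=(p*·11.5347+(1−p*)·43.1034)/1.16=17.2265; Δ=(11.5347−43.1034)/(222.7500−105.6000)=-0.2695; B=V−Δ·S=61.6894
Self-financing check: at every node Δ·S+B equals the discounted successor values.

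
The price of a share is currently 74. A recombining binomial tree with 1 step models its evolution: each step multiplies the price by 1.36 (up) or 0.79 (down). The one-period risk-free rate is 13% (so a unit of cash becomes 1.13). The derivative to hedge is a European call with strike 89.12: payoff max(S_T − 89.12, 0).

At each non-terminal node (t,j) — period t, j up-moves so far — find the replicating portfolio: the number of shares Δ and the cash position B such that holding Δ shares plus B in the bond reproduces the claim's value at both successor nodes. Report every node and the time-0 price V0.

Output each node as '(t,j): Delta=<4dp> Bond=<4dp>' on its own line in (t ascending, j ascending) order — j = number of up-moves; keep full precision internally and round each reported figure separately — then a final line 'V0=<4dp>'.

No-arbitrage ⇒ martingale measure with p* = (R−d)/(u−d) = 0.5965.
Terminal payoffs: V(1,0)=0.0000, V(1,1)=11.5200
  t=0,j=0: stock 74.0000 → up 100.6400 (V=11.5200), down 58.4600 (V=0.0000). Price 6.0810; hedge Δ=0.2731, bond B=-14.1295.
Root portfolio cost Δ·74+B reproduces V0=6.0810.

(0,0): Delta=0.2731 Bond=-14.1295
V0=6.0810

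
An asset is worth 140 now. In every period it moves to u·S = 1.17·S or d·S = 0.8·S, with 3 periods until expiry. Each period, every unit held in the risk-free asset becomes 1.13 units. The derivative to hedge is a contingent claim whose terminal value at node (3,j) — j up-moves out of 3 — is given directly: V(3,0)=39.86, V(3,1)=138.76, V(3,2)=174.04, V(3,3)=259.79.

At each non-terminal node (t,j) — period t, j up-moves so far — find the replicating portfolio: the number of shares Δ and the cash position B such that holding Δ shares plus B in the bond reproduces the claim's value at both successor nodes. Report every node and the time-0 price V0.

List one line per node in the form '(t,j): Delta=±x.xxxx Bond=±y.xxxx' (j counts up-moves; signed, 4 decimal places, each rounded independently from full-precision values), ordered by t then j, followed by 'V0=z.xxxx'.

Since d<R<u, set p* = (R−d)/(u−d) = 0.8919; price each node as the discounted p*-expectation of its children.
At expiry t=3: V(3,0)=39.8600, V(3,1)=138.7600, V(3,2)=174.0400, V(3,3)=259.7900
(2,0): S=89.6000. Δ = (V_up−V_dn)/(S_up−S_dn) = (138.7600−39.8600)/(104.8320−71.6800) = 2.9832. V = [p*·138.7600 + (1−p*)·39.8600]/1.13 = 113.3346. B = V − Δ·S = -153.9627.
(2,1): S=131.0400. Δ = (V_up−V_dn)/(S_up−S_dn) = (174.0400−138.7600)/(153.3168−104.8320) = 0.7277. V = [p*·174.0400 + (1−p*)·138.7600]/1.13 = 150.6424. B = V − Δ·S = 55.2911.
(2,2): S=191.6460. Δ = (V_up−V_dn)/(S_up−S_dn) = (259.7900−174.0400)/(224.2258−153.3168) = 1.2093. V = [p*·259.7900 + (1−p*)·174.0400]/1.13 = 221.6989. B = V − Δ·S = -10.0579.
(1,0): S=112.0000. Δ = (V_up−V_dn)/(S_up−S_dn) = (150.6424−113.3346)/(131.0400−89.6000) = 0.9003. V = [p*·150.6424 + (1−p*)·113.3346]/1.13 = 129.7426. B = V − Δ·S = 28.9107.
(1,1): S=163.8000. Δ = (V_up−V_dn)/(S_up−S_dn) = (221.6989−150.6424)/(191.6460−131.0400) = 1.1724. V = [p*·221.6989 + (1−p*)·150.6424]/1.13 = 189.3957. B = V − Δ·S = -2.6488.
(0,0): S=140.0000. Δ = (V_up−V_dn)/(S_up−S_dn) = (189.3957−129.7426)/(163.8000−112.0000) = 1.1516. V = [p*·189.3957 + (1−p*)·129.7426]/1.13 = 161.8997. B = V − Δ·S = 0.6753.
Self-financing check: at every node Δ·S+B equals the discounted successor values.

(0,0): Delta=1.1516 Bond=0.6753
(1,0): Delta=0.9003 Bond=28.9107
(1,1): Delta=1.1724 Bond=-2.6488
(2,0): Delta=2.9832 Bond=-153.9627
(2,1): Delta=0.7277 Bond=55.2911
(2,2): Delta=1.2093 Bond=-10.0579
V0=161.8997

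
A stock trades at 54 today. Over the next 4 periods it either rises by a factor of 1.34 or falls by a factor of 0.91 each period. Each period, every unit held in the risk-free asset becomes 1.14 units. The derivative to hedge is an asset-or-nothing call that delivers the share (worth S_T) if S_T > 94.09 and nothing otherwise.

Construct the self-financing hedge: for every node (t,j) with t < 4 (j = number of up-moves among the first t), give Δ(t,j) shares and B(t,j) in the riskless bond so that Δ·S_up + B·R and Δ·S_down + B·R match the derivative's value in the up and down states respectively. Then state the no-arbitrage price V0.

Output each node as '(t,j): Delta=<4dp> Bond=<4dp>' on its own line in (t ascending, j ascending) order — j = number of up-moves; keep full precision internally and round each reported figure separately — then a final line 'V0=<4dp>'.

(0,0): Delta=1.6206 Bond=-59.1432
(1,0): Delta=1.2318 Bond=-48.3200
(1,1): Delta=1.8502 Bond=-84.0347
(2,0): Delta=0.0000 Bond=0.0000
(2,1): Delta=1.9593 Bond=-102.9846
(2,2): Delta=1.7857 Bond=-89.5518
(3,0): Delta=0.0000 Bond=0.0000
(3,1): Delta=0.0000 Bond=0.0000
(3,2): Delta=3.1163 Bond=-219.4915
(3,3): Delta=1.0000 Bond=0.0000
V0=28.3689

Under the risk-neutral measure, an up-move has probability p* = (R−d)/(u−d) = 0.5349 and values discount at R = 1.14.
Terminal payoffs: V(4,0)=0.0000, V(4,1)=0.0000, V(4,2)=0.0000, V(4,3)=118.2360, V(4,4)=174.1057
Node (3,0) S=40.6928: V=(p*·0.0000+(1−p*)·0.0000)/1.14=0.0000; Δ=(0.0000−0.0000)/(54.5284−37.0305)=0.0000; B=V−Δ·S=0.0000
Node (3,1) S=59.9213: V=(p*·0.0000+(1−p*)·0.0000)/1.14=0.0000; Δ=(0.0000−0.0000)/(80.2946−54.5284)=0.0000; B=V−Δ·S=0.0000
Node (3,2) S=88.2358: V=(p*·118.2360+(1−p*)·0.0000)/1.14=55.4759; Δ=(118.2360−0.0000)/(118.2360−80.2946)=3.1163; B=V−Δ·S=-219.4915
Node (3,3) S=129.9296: V=(p*·174.1057+(1−p*)·118.2360)/1.14=129.9296; Δ=(174.1057−118.2360)/(174.1057−118.2360)=1.0000; B=V−Δ·S=0.0000
Node (2,0) S=44.7174: V=(p*·0.0000+(1−p*)·0.0000)/1.14=0.0000; Δ=(0.0000−0.0000)/(59.9213−40.6928)=0.0000; B=V−Δ·S=0.0000
Node (2,1) S=65.8476: V=(p*·55.4759+(1−p*)·0.0000)/1.14=26.0291; Δ=(55.4759−0.0000)/(88.2358−59.9213)=1.9593; B=V−Δ·S=-102.9846
Node (2,2) S=96.9624: V=(p*·129.9296+(1−p*)·55.4759)/1.14=83.5965; Δ=(129.9296−55.4759)/(129.9296−88.2358)=1.7857; B=V−Δ·S=-89.5518
Node (1,0) S=49.1400: V=(p*·26.0291+(1−p*)·0.0000)/1.14=12.2127; Δ=(26.0291−0.0000)/(65.8476−44.7174)=1.2318; B=V−Δ·S=-48.3200
Node (1,1) S=72.3600: V=(p*·83.5965+(1−p*)·26.0291)/1.14=49.8429; Δ=(83.5965−26.0291)/(96.9624−65.8476)=1.8502; B=V−Δ·S=-84.0347
Node (0,0) S=54.0000: V=(p*·49.8429+(1−p*)·12.2127)/1.14=28.3689; Δ=(49.8429−12.2127)/(72.3600−49.1400)=1.6206; B=V−Δ·S=-59.1432
The time-0 hedge costs 28.3689, which is the no-arbitrage price.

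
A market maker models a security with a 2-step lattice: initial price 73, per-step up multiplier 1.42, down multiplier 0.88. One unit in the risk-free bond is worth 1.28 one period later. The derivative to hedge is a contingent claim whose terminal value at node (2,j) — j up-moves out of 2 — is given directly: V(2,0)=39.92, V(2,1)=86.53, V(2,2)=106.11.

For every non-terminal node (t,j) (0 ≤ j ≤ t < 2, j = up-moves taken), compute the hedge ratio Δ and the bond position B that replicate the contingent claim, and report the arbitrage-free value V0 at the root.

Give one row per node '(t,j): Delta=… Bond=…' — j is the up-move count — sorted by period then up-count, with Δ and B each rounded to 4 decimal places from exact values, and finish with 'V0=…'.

(0,0): Delta=0.5269 Bond=18.9927
(1,0): Delta=1.3436 Bond=-28.1539
(1,1): Delta=0.3498 Bond=42.6733
V0=57.4588

Since d<R<u, set p* = (R−d)/(u−d) = 0.7407; price each node as the discounted p*-expectation of its children.
Payoff layer (t=2): V(2,0)=39.9200, V(2,1)=86.5300, V(2,2)=106.1100
Node (1,0) S=64.2400: V=(p*·86.5300+(1−p*)·39.9200)/1.28=58.1609; Δ=(86.5300−39.9200)/(91.2208−56.5312)=1.3436; B=V−Δ·S=-28.1539
Node (1,1) S=103.6600: V=(p*·106.1100+(1−p*)·86.5300)/1.28=78.9326; Δ=(106.1100−86.5300)/(147.1972−91.2208)=0.3498; B=V−Δ·S=42.6733
Node (0,0) S=73.0000: V=(p*·78.9326+(1−p*)·58.1609)/1.28=57.4588; Δ=(78.9326−58.1609)/(103.6600−64.2400)=0.5269; B=V−Δ·S=18.9927
Root portfolio cost Δ·73+B reproduces V0=57.4588.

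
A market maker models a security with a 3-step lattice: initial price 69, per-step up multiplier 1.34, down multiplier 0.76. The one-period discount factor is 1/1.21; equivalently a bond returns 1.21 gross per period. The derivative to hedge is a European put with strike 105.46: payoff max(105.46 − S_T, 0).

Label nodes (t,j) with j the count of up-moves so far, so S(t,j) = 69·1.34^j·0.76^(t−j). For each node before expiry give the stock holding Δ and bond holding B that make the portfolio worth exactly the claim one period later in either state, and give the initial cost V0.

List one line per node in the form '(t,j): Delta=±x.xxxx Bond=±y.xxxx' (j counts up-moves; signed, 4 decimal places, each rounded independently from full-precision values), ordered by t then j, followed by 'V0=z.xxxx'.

(0,0): Delta=-0.3778 Bond=32.5649
(1,0): Delta=-1.0000 Bond=72.0306
(1,1): Delta=-0.2759 Bond=29.9779
(2,0): Delta=-1.0000 Bond=87.1570
(2,1): Delta=-1.0000 Bond=87.1570
(2,2): Delta=-0.1572 Bond=21.5735
V0=6.4953

No-arbitrage ⇒ martingale measure with p* = (R−d)/(u−d) = 0.7759.
Terminal payoffs: V(3,0)=75.1707, V(3,1)=52.0551, V(3,2)=11.2987, V(3,3)=0.0000
  t=2,j=0: stock 39.8544 → up 53.4049 (V=52.0551), down 30.2893 (V=75.1707). Price 47.3026; hedge Δ=-1.0000, bond B=87.1570.
  t=2,j=1: stock 70.2696 → up 94.1613 (V=11.2987), down 53.4049 (V=52.0551). Price 16.8874; hedge Δ=-1.0000, bond B=87.1570.
  t=2,j=2: stock 123.8964 → up 166.0212 (V=0.0000), down 94.1613 (V=11.2987). Price 2.0930; hedge Δ=-0.1572, bond B=21.5735.
  t=1,j=0: stock 52.4400 → up 70.2696 (V=16.8874), down 39.8544 (V=47.3026). Price 19.5906; hedge Δ=-1.0000, bond B=72.0306.
  t=1,j=1: stock 92.4600 → up 123.8964 (V=2.0930), down 70.2696 (V=16.8874). Price 4.4702; hedge Δ=-0.2759, bond B=29.9779.
  t=0,j=0: stock 69.0000 → up 92.4600 (V=4.4702), down 52.4400 (V=19.5906). Price 6.4953; hedge Δ=-0.3778, bond B=32.5649.
Each (Δ,B) replicates both successor values, so the strategy is self-financing and V0 is arbitrage-free.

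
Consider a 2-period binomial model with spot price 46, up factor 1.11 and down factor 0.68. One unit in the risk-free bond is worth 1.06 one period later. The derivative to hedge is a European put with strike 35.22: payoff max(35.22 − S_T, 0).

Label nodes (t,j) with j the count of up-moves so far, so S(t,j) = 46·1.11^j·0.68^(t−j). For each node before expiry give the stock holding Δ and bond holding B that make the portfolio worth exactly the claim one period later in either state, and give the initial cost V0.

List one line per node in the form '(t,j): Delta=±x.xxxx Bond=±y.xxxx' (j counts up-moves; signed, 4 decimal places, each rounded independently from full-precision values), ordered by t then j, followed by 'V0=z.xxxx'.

No-arbitrage ⇒ martingale measure with p* = (R−d)/(u−d) = 0.8837.
At expiry t=2: V(2,0)=13.9496, V(2,1)=0.4992, V(2,2)=0.0000
  t=1,j=0: stock 31.2800 → up 34.7208 (V=0.4992), down 21.2704 (V=13.9496). Price 1.9464; hedge Δ=-1.0000, bond B=33.2264.
  t=1,j=1: stock 51.0600 → up 56.6766 (V=0.0000), down 34.7208 (V=0.4992). Price 0.0548; hedge Δ=-0.0227, bond B=1.2157.
  t=0,j=0: stock 46.0000 → up 51.0600 (V=0.0548), down 31.2800 (V=1.9464). Price 0.2592; hedge Δ=-0.0956, bond B=4.6584.
Each (Δ,B) replicates both successor values, so the strategy is self-financing and V0 is arbitrage-free.

(0,0): Delta=-0.0956 Bond=4.6584
(1,0): Delta=-1.0000 Bond=33.2264
(1,1): Delta=-0.0227 Bond=1.2157
V0=0.2592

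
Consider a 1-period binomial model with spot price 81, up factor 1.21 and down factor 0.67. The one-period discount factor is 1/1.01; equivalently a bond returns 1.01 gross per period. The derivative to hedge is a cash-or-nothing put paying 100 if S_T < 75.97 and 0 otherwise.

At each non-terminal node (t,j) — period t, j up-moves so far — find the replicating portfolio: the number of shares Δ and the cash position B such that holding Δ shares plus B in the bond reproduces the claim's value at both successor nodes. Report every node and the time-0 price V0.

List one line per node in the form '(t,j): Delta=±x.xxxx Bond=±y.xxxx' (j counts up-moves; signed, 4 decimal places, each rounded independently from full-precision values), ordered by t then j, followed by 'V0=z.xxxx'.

Risk-neutral probability p* = (R−d)/(u−d) = (1.01−0.67)/(1.21−0.67) = 0.6296.
Terminal values V(1,·): V(1,0)=100.0000, V(1,1)=0.0000
  t=0,j=0: stock 81.0000 → up 98.0100 (V=0.0000), down 54.2700 (V=100.0000). Price 36.6703; hedge Δ=-2.2862, bond B=221.8555.
Check: Δ(0,0)·S0 + B(0,0) = 36.6703 = V0.

(0,0): Delta=-2.2862 Bond=221.8555
V0=36.6703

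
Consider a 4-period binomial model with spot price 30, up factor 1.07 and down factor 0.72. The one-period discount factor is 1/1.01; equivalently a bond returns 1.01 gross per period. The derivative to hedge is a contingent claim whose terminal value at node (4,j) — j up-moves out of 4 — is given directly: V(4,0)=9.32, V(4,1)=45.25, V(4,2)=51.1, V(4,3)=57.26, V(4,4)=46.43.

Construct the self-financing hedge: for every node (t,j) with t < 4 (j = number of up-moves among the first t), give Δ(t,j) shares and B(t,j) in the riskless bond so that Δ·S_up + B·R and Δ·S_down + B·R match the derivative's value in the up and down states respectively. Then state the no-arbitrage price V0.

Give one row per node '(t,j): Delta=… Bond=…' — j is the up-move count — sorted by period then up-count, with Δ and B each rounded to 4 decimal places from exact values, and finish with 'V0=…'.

The replicating-portfolio and risk-neutral prices coincide; use p* = (1.01−0.72)/(1.07−0.72) = 0.8286 for the latter.
At expiry t=4: V(4,0)=9.3200, V(4,1)=45.2500, V(4,2)=51.1000, V(4,3)=57.2600, V(4,4)=46.4300
  t=3,j=0: stock 11.1974 → up 11.9813 (V=45.2500), down 8.0622 (V=9.3200). Price 38.7035; hedge Δ=9.1679, bond B=-63.9536.
  t=3,j=1: stock 16.6406 → up 17.8055 (V=51.1000), down 11.9813 (V=45.2500). Price 49.6011; hedge Δ=1.0044, bond B=32.8868.
  t=3,j=2: stock 24.7298 → up 26.4609 (V=57.2600), down 17.8055 (V=51.1000). Price 55.6475; hedge Δ=0.7117, bond B=38.0475.
  t=3,j=3: stock 36.7513 → up 39.3239 (V=46.4300), down 26.4609 (V=57.2600). Price 47.8085; hedge Δ=-0.8420, bond B=78.7513.
  t=2,j=0: stock 15.5520 → up 16.6406 (V=49.6011), down 11.1974 (V=38.7035). Price 47.2604; hedge Δ=2.0021, bond B=16.1244.
  t=2,j=1: stock 23.1120 → up 24.7298 (V=55.6475), down 16.6406 (V=49.6011). Price 54.0703; hedge Δ=0.7475, bond B=36.7949.
  t=2,j=2: stock 34.3470 → up 36.7513 (V=47.8085), down 24.7298 (V=55.6475). Price 48.6657; hedge Δ=-0.6521, bond B=71.0629.
  t=1,j=0: stock 21.6000 → up 23.1120 (V=54.0703), down 15.5520 (V=47.2604). Price 52.3791; hedge Δ=0.9008, bond B=32.9222.
  t=1,j=1: stock 32.1000 → up 34.3470 (V=48.6657), down 23.1120 (V=54.0703). Price 49.1012; hedge Δ=-0.4811, bond B=64.5430.
  t=0,j=0: stock 30.0000 → up 32.1000 (V=49.1012), down 21.6000 (V=52.3791). Price 49.1714; hedge Δ=-0.3122, bond B=58.5369.
The time-0 hedge costs 49.1714, which is the no-arbitrage price.

(0,0): Delta=-0.3122 Bond=58.5369
(1,0): Delta=0.9008 Bond=32.9222
(1,1): Delta=-0.4811 Bond=64.5430
(2,0): Delta=2.0021 Bond=16.1244
(2,1): Delta=0.7475 Bond=36.7949
(2,2): Delta=-0.6521 Bond=71.0629
(3,0): Delta=9.1679 Bond=-63.9536
(3,1): Delta=1.0044 Bond=32.8868
(3,2): Delta=0.7117 Bond=38.0475
(3,3): Delta=-0.8420 Bond=78.7513
V0=49.1714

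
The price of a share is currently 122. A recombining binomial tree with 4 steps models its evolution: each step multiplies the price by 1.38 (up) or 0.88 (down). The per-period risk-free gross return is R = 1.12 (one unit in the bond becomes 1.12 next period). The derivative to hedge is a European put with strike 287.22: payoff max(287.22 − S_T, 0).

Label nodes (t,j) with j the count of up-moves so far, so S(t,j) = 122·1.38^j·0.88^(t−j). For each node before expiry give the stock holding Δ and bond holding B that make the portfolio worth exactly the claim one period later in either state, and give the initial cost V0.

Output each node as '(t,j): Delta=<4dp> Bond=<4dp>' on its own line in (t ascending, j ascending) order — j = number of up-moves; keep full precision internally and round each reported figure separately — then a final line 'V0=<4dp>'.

(0,0): Delta=-0.7997 Bond=163.3303
(1,0): Delta=-1.0000 Bond=204.4375
(1,1): Delta=-0.6613 Bond=159.6300
(2,0): Delta=-1.0000 Bond=228.9700
(2,1): Delta=-1.0000 Bond=228.9700
(2,2): Delta=-0.4273 Bond=124.4192
(3,0): Delta=-1.0000 Bond=256.4464
(3,1): Delta=-1.0000 Bond=256.4464
(3,2): Delta=-1.0000 Bond=256.4464
(3,3): Delta=-0.0316 Bond=12.4944
V0=65.7707

Risk-neutral probability p* = (R−d)/(u−d) = (1.12−0.88)/(1.38−0.88) = 0.4800.
Terminal payoffs: V(4,0)=214.0572, V(4,1)=172.4874, V(4,2)=107.2984, V(4,3)=5.0702, V(4,4)=0.0000
Node (3,0) S=83.1396: V=(p*·172.4874+(1−p*)·214.0572)/1.12=173.3068; Δ=(172.4874−214.0572)/(114.7326−73.1628)=-1.0000; B=V−Δ·S=256.4464
Node (3,1) S=130.3780: V=(p*·107.2984+(1−p*)·172.4874)/1.12=126.0684; Δ=(107.2984−172.4874)/(179.9216−114.7326)=-1.0000; B=V−Δ·S=256.4464
Node (3,2) S=204.4564: V=(p*·5.0702+(1−p*)·107.2984)/1.12=51.9900; Δ=(5.0702−107.2984)/(282.1498−179.9216)=-1.0000; B=V−Δ·S=256.4464
Node (3,3) S=320.6248: V=(p*·0.0000+(1−p*)·5.0702)/1.12=2.3540; Δ=(0.0000−5.0702)/(442.4622−282.1498)=-0.0316; B=V−Δ·S=12.4944
Node (2,0) S=94.4768: V=(p*·126.0684+(1−p*)·173.3068)/1.12=134.4932; Δ=(126.0684−173.3068)/(130.3780−83.1396)=-1.0000; B=V−Δ·S=228.9700
Node (2,1) S=148.1568: V=(p*·51.9900+(1−p*)·126.0684)/1.12=80.8132; Δ=(51.9900−126.0684)/(204.4564−130.3780)=-1.0000; B=V−Δ·S=228.9700
Node (2,2) S=232.3368: V=(p*·2.3540+(1−p*)·51.9900)/1.12=25.1471; Δ=(2.3540−51.9900)/(320.6248−204.4564)=-0.4273; B=V−Δ·S=124.4192
Node (1,0) S=107.3600: V=(p*·80.8132+(1−p*)·134.4932)/1.12=97.0775; Δ=(80.8132−134.4932)/(148.1568−94.4768)=-1.0000; B=V−Δ·S=204.4375
Node (1,1) S=168.3600: V=(p*·25.1471+(1−p*)·80.8132)/1.12=48.2978; Δ=(25.1471−80.8132)/(232.3368−148.1568)=-0.6613; B=V−Δ·S=159.6300
Node (0,0) S=122.0000: V=(p*·48.2978+(1−p*)·97.0775)/1.12=65.7707; Δ=(48.2978−97.0775)/(168.3600−107.3600)=-0.7997; B=V−Δ·S=163.3303
Root portfolio cost Δ·122+B reproduces V0=65.7707.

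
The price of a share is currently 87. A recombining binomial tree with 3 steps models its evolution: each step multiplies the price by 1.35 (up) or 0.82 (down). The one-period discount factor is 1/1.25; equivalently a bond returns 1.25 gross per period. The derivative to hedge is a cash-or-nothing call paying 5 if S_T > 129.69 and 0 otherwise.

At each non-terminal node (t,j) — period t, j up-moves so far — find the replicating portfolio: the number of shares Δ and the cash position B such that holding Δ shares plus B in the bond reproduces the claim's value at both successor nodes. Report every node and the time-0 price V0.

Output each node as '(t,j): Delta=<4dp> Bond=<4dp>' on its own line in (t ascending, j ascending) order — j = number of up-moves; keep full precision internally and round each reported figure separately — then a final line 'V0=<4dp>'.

(0,0): Delta=0.0212 Bond=0.4725
(1,0): Delta=0.0858 Bond=-4.0168
(1,1): Delta=0.0121 Bond=1.6621
(2,0): Delta=0.0000 Bond=0.0000
(2,1): Delta=0.0980 Bond=-6.1887
(2,2): Delta=0.0000 Bond=4.0000
V0=2.3210

The replicating-portfolio and risk-neutral prices coincide; use p* = (1.25−0.82)/(1.35−0.82) = 0.8113 for the latter.
At expiry t=3: V(3,0)=0.0000, V(3,1)=0.0000, V(3,2)=5.0000, V(3,3)=5.0000
  t=2,j=0: stock 58.4988 → up 78.9734 (V=0.0000), down 47.9690 (V=0.0000). Price 0.0000; hedge Δ=0.0000, bond B=0.0000.
  t=2,j=1: stock 96.3090 → up 130.0172 (V=5.0000), down 78.9734 (V=0.0000). Price 3.2453; hedge Δ=0.0980, bond B=-6.1887.
  t=2,j=2: stock 158.5575 → up 214.0526 (V=5.0000), down 130.0172 (V=5.0000). Price 4.0000; hedge Δ=0.0000, bond B=4.0000.
  t=1,j=0: stock 71.3400 → up 96.3090 (V=3.2453), down 58.4988 (V=0.0000). Price 2.1064; hedge Δ=0.0858, bond B=-4.0168.
  t=1,j=1: stock 117.4500 → up 158.5575 (V=4.0000), down 96.3090 (V=3.2453). Price 3.0861; hedge Δ=0.0121, bond B=1.6621.
  t=0,j=0: stock 87.0000 → up 117.4500 (V=3.0861), down 71.3400 (V=2.1064). Price 2.3210; hedge Δ=0.0212, bond B=0.4725.
Each (Δ,B) replicates both successor values, so the strategy is self-financing and V0 is arbitrage-free.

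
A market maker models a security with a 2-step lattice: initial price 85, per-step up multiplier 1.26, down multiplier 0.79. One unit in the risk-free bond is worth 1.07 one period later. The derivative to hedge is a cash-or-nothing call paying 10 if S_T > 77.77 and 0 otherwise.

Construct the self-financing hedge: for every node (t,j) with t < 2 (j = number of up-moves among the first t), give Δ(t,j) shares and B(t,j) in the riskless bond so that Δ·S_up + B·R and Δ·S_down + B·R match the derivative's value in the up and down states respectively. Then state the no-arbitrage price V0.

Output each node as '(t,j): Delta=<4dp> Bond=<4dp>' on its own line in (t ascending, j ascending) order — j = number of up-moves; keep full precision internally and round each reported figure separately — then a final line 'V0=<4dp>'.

(0,0): Delta=0.0946 Bond=-0.7315
(1,0): Delta=0.3169 Bond=-15.7089
(1,1): Delta=0.0000 Bond=9.3458
V0=7.3070

The replicating-portfolio and risk-neutral prices coincide; use p* = (1.07−0.79)/(1.26−0.79) = 0.5957 for the latter.
Terminal payoffs: V(2,0)=0.0000, V(2,1)=10.0000, V(2,2)=10.0000
  t=1,j=0: stock 67.1500 → up 84.6090 (V=10.0000), down 53.0485 (V=0.0000). Price 5.5677; hedge Δ=0.3169, bond B=-15.7089.
  t=1,j=1: stock 107.1000 → up 134.9460 (V=10.0000), down 84.6090 (V=10.0000). Price 9.3458; hedge Δ=0.0000, bond B=9.3458.
  t=0,j=0: stock 85.0000 → up 107.1000 (V=9.3458), down 67.1500 (V=5.5677). Price 7.3070; hedge Δ=0.0946, bond B=-0.7315.
Each (Δ,B) replicates both successor values, so the strategy is self-financing and V0 is arbitrage-free.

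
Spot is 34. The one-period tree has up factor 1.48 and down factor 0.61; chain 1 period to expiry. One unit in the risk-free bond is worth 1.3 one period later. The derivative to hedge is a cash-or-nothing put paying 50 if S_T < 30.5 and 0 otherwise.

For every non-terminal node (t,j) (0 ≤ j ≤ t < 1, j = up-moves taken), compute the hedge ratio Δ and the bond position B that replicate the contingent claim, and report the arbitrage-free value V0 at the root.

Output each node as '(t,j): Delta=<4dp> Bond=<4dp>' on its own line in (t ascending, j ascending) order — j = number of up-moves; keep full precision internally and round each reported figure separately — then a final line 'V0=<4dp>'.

(0,0): Delta=-1.6903 Bond=65.4288
V0=7.9576

Risk-neutral probability p* = (R−d)/(u−d) = (1.3−0.61)/(1.48−0.61) = 0.7931.
Payoff layer (t=1): V(1,0)=50.0000, V(1,1)=0.0000
Node (0,0) S=34.0000: V=(p*·0.0000+(1−p*)·50.0000)/1.3=7.9576; Δ=(0.0000−50.0000)/(50.3200−20.7400)=-1.6903; B=V−Δ·S=65.4288
Root portfolio cost Δ·34+B reproduces V0=7.9576.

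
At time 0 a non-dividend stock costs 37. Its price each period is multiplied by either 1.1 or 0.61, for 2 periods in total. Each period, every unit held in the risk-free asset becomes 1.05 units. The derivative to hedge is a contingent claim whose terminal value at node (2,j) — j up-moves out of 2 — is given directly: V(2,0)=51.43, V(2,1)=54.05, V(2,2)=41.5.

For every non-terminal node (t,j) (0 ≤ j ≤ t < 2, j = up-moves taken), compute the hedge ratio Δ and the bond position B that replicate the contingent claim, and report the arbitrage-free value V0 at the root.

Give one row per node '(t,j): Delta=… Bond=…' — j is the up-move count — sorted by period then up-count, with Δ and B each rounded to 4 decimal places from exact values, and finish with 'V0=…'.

(0,0): Delta=-0.5779 Bond=61.2055
(1,0): Delta=0.2369 Bond=45.8746
(1,1): Delta=-0.6293 Bond=66.3557
V0=39.8216

Since d<R<u, set p* = (R−d)/(u−d) = 0.8980; price each node as the discounted p*-expectation of its children.
Terminal payoffs: V(2,0)=51.4300, V(2,1)=54.0500, V(2,2)=41.5000
  t=1,j=0: stock 22.5700 → up 24.8270 (V=54.0500), down 13.7677 (V=51.4300). Price 51.2216; hedge Δ=0.2369, bond B=45.8746.
  t=1,j=1: stock 40.7000 → up 44.7700 (V=41.5000), down 24.8270 (V=54.0500). Price 40.7434; hedge Δ=-0.6293, bond B=66.3557.
  t=0,j=0: stock 37.0000 → up 40.7000 (V=40.7434), down 22.5700 (V=51.2216). Price 39.8216; hedge Δ=-0.5779, bond B=61.2055.
Root portfolio cost Δ·37+B reproduces V0=39.8216.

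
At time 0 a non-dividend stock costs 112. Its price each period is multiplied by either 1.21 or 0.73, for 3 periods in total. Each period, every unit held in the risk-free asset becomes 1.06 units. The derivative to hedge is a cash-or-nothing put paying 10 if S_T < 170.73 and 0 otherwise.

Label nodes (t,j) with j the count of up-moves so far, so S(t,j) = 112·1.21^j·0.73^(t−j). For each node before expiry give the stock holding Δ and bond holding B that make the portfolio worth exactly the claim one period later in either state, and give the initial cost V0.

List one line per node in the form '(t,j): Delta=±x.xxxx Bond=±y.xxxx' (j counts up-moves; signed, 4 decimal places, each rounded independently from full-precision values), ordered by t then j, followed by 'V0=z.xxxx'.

(0,0): Delta=-0.0782 Bond=14.4316
(1,0): Delta=0.0000 Bond=8.9000
(1,1): Delta=-0.0997 Bond=18.2055
(2,0): Delta=0.0000 Bond=9.4340
(2,1): Delta=0.0000 Bond=9.4340
(2,2): Delta=-0.1270 Bond=23.7814
V0=5.6678

Risk-neutral probability p* = (R−d)/(u−d) = (1.06−0.73)/(1.21−0.73) = 0.6875.
Terminal values V(3,·): V(3,0)=10.0000, V(3,1)=10.0000, V(3,2)=10.0000, V(3,3)=0.0000
Node (2,0) S=59.6848: V=(p*·10.0000+(1−p*)·10.0000)/1.06=9.4340; Δ=(10.0000−10.0000)/(72.2186−43.5699)=0.0000; B=V−Δ·S=9.4340
Node (2,1) S=98.9296: V=(p*·10.0000+(1−p*)·10.0000)/1.06=9.4340; Δ=(10.0000−10.0000)/(119.7048−72.2186)=0.0000; B=V−Δ·S=9.4340
Node (2,2) S=163.9792: V=(p*·0.0000+(1−p*)·10.0000)/1.06=2.9481; Δ=(0.0000−10.0000)/(198.4148−119.7048)=-0.1270; B=V−Δ·S=23.7814
Node (1,0) S=81.7600: V=(p*·9.4340+(1−p*)·9.4340)/1.06=8.9000; Δ=(9.4340−9.4340)/(98.9296−59.6848)=0.0000; B=V−Δ·S=8.9000
Node (1,1) S=135.5200: V=(p*·2.9481+(1−p*)·9.4340)/1.06=4.6933; Δ=(2.9481−9.4340)/(163.9792−98.9296)=-0.0997; B=V−Δ·S=18.2055
Node (0,0) S=112.0000: V=(p*·4.6933+(1−p*)·8.9000)/1.06=5.6678; Δ=(4.6933−8.9000)/(135.5200−81.7600)=-0.0782; B=V−Δ·S=14.4316
Check: Δ(0,0)·S0 + B(0,0) = 5.6678 = V0.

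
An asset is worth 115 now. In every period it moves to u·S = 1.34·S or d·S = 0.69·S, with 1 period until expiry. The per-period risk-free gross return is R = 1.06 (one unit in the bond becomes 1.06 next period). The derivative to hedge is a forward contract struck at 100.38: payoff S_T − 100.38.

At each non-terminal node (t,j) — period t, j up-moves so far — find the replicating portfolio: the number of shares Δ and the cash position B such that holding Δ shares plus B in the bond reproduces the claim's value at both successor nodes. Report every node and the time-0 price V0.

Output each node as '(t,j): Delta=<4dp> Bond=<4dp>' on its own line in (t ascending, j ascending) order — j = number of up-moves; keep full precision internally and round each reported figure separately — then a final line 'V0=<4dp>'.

(0,0): Delta=1.0000 Bond=-94.6981
V0=20.3019

The replicating-portfolio and risk-neutral prices coincide; use p* = (1.06−0.69)/(1.34−0.69) = 0.5692 for the latter.
Terminal values V(1,·): V(1,0)=-21.0300, V(1,1)=53.7200
(0,0): S=115.0000. Δ = (V_up−V_dn)/(S_up−S_dn) = (53.7200−-21.0300)/(154.1000−79.3500) = 1.0000. V = [p*·53.7200 + (1−p*)·-21.0300]/1.06 = 20.3019. B = V − Δ·S = -94.6981.
Self-financing check: at every node Δ·S+B equals the discounted successor values.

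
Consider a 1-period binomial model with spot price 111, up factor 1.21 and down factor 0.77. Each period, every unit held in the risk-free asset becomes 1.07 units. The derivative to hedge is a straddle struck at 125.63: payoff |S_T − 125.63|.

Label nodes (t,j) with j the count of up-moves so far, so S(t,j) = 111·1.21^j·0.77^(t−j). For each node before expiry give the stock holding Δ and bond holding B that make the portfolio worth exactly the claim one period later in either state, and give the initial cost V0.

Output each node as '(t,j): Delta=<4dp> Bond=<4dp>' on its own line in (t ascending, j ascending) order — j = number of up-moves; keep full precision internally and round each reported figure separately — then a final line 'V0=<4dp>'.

Risk-neutral probability p* = (R−d)/(u−d) = (1.07−0.77)/(1.21−0.77) = 0.6818.
Terminal payoffs: V(1,0)=40.1600, V(1,1)=8.6800
Node (0,0) S=111.0000: V=(p*·8.6800+(1−p*)·40.1600)/1.07=17.4732; Δ=(8.6800−40.1600)/(134.3100−85.4700)=-0.6446; B=V−Δ·S=89.0187
Each (Δ,B) replicates both successor values, so the strategy is self-financing and V0 is arbitrage-free.

(0,0): Delta=-0.6446 Bond=89.0187
V0=17.4732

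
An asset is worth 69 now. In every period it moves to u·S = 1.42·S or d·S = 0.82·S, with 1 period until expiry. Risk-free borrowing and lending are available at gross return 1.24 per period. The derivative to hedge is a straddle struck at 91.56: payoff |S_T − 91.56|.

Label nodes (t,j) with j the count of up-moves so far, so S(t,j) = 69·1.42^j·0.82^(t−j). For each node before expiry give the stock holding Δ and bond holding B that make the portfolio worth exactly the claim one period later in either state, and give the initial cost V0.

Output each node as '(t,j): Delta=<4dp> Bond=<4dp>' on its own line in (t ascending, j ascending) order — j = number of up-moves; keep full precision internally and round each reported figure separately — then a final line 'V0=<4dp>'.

Under the risk-neutral measure, an up-move has probability p* = (R−d)/(u−d) = 0.7000 and values discount at R = 1.24.
Payoff layer (t=1): V(1,0)=34.9800, V(1,1)=6.4200
Node (0,0) S=69.0000: V=(p*·6.4200+(1−p*)·34.9800)/1.24=12.0871; Δ=(6.4200−34.9800)/(97.9800−56.5800)=-0.6899; B=V−Δ·S=59.6871
Root portfolio cost Δ·69+B reproduces V0=12.0871.

(0,0): Delta=-0.6899 Bond=59.6871
V0=12.0871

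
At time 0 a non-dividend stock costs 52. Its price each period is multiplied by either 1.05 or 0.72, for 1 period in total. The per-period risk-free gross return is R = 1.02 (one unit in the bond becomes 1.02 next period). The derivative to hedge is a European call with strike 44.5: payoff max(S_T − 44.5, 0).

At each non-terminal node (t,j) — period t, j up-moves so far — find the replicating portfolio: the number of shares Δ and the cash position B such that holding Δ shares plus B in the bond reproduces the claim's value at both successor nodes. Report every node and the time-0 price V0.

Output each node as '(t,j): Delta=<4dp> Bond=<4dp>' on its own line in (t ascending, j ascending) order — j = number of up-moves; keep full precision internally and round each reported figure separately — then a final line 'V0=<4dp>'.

Since d<R<u, set p* = (R−d)/(u−d) = 0.9091; price each node as the discounted p*-expectation of its children.
Payoff layer (t=1): V(1,0)=0.0000, V(1,1)=10.1000
Node (0,0) S=52.0000: V=(p*·10.1000+(1−p*)·0.0000)/1.02=9.0018; Δ=(10.1000−0.0000)/(54.6000−37.4400)=0.5886; B=V−Δ·S=-21.6043
Root portfolio cost Δ·52+B reproduces V0=9.0018.

(0,0): Delta=0.5886 Bond=-21.6043
V0=9.0018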